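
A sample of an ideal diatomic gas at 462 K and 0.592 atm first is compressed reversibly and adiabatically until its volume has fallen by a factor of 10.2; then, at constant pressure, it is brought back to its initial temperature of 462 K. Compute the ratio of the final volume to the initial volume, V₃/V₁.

V₃/V₁ ≈ 0.0387

For a diatomic ideal gas γ = 7/5.
Adiabatic step: V₂/V₁ = 0.09804; T₂ = T₁·10.2^(2/5) = 1170 K.
Isobaric step: V₃/V₂ = T₃/T₂ = 462/1170.
V₃/V₁ = (V₂/V₁)(V₃/V₂) = 0.09804 × (462/1170) = 0.03872.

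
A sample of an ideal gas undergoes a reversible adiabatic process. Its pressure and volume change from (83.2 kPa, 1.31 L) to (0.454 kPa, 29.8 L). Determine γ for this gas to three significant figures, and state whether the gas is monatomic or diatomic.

γ ≈ 1.67; monatomic

PV^γ = const ⇒ γ = ln(P₂/P₁) / ln(V₁/V₂).
γ = ln(0.454/83.2) / ln(1.31/29.8) = 1.668.
γ ≈ 1.67 is close to 5/3, so the gas is monatomic.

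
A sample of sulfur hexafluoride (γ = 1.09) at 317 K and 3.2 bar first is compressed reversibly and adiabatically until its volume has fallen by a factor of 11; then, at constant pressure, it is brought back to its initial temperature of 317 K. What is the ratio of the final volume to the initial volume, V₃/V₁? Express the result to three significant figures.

Adiabatic step: V₂/V₁ = 0.09091; T₂ = T₁·11^(0.09) = 393.4 K.
Isobaric step: V₃/V₂ = T₃/T₂ = 317/393.4.
V₃/V₁ = (V₂/V₁)(V₃/V₂) = 0.09091 × (317/393.4) = 0.07326.

V₃/V₁ ≈ 0.0733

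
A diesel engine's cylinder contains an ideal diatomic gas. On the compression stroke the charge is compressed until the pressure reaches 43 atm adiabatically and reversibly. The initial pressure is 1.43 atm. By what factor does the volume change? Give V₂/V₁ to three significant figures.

From PV^γ = const, V₂/V₁ = (P₁/P₂)^(1/γ).
For a diatomic ideal gas γ = 7/5.
V₂/V₁ = (1.43/43)^(5/7) = 0.08794.

V₂/V₁ ≈ 0.0879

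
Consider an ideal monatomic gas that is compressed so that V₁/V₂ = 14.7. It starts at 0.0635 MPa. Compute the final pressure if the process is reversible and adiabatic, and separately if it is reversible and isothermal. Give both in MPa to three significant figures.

adiabatic: 5.60 MPa; isothermal: 0.933 MPa

For a monatomic ideal gas γ = 5/3.
Isothermal: P₂ = P₁(V₁/V₂) = 0.0635×14.7 = 0.9335 MPa.
Adiabatic: P₂ = P₁(V₁/V₂)^γ = 0.0635×14.7^(5/3) = 5.601 MPa.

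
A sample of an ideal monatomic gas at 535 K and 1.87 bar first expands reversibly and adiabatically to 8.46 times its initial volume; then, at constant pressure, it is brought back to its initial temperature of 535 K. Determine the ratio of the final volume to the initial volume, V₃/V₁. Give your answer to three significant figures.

V₃/V₁ ≈ 35.1

For a monatomic ideal gas γ = 5/3.
Adiabatic step: V₂/V₁ = 8.46; T₂ = T₁·(1/8.46)^(2/3) = 128.9 K.
Isobaric step: V₃/V₂ = T₃/T₂ = 535/128.9.
V₃/V₁ = (V₂/V₁)(V₃/V₂) = 8.46 × (535/128.9) = 35.13.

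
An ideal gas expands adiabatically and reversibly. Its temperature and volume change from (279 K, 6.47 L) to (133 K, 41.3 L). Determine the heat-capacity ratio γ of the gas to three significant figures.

TV^(γ−1) = const ⇒ γ − 1 = ln(T₂/T₁) / ln(V₁/V₂).
γ = 1 + ln(133/279) / ln(6.47/41.3) = 1.4.

γ ≈ 1.40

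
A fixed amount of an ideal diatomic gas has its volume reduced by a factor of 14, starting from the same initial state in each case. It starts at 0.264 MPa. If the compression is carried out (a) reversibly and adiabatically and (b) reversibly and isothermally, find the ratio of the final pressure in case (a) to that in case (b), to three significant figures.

P_adiabatic / P_isothermal ≈ 2.87

For a diatomic ideal gas γ = 7/5.
Isothermal: P_b = P₁(V₁/V₂) = 0.264×14.
Adiabatic: P_a = P₁(V₁/V₂)^γ = 0.264×14^(7/5).
P_a/P_b = (V₁/V₂)^(γ−1) = 14^(2/5) = 2.874.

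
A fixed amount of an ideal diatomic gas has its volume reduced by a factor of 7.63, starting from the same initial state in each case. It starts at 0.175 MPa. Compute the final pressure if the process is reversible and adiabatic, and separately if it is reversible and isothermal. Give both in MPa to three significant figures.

For a diatomic ideal gas γ = 7/5.
Isothermal: P₂ = P₁(V₁/V₂) = 0.175×7.63 = 1.335 MPa.
Adiabatic: P₂ = P₁(V₁/V₂)^γ = 0.175×7.63^(7/5) = 3.01 MPa.

adiabatic: 3.01 MPa; isothermal: 1.34 MPa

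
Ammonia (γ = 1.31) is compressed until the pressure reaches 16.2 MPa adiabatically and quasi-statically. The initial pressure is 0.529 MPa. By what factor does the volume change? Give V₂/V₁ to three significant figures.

V₂/V₁ ≈ 0.0734

From PV^γ = const, V₂/V₁ = (P₁/P₂)^(1/γ).
V₂/V₁ = (0.529/16.2)^(0.763) = 0.07338.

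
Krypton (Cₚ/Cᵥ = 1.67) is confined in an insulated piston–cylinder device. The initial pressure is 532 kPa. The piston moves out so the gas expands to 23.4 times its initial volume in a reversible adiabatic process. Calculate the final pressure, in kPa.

P₂ ≈ 2.75 kPa

Since PV^γ is constant along a reversible adiabat, P₂ = P₁ (V₁/V₂)^γ.
P₂ = 532 × (1/23.4)^(1.67) = 2.75 kPa.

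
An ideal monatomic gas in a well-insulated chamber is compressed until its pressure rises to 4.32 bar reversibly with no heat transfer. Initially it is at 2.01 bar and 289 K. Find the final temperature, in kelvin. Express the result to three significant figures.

Along an adiabat T P^((1−γ)/γ) is constant, so T₂ = T₁ (P₂/P₁)^((γ−1)/γ).
For a monatomic ideal gas γ = 5/3, so (γ−1)/γ = 2/5.
T₂ = 289 × (4.32/2.01)^(2/5) = 392.5 K.

T₂ ≈ 392 K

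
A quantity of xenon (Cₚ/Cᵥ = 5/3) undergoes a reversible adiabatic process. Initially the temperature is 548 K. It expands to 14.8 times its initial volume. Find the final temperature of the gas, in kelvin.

T₂ ≈ 90.9 K

Adiabatic: T₁V₁^(γ−1) = T₂V₂^(γ−1) ⇒ T₂ = T₁ (V₁/V₂)^(γ−1).
T₂ = 548 × (1/14.8)^(2/3) = 90.91 K.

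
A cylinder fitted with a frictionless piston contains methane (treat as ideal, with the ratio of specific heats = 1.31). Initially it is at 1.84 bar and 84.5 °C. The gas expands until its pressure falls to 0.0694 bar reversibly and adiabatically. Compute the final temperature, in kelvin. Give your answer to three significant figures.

Adiabatic: T₂/T₁ = (P₂/P₁)^((γ−1)/γ).
T₁ = 84.5 °C = 357.6 K.
T₂ = 357.6 × (0.0694/1.84)^(0.237) = 164.7 K.

T₂ ≈ 165 K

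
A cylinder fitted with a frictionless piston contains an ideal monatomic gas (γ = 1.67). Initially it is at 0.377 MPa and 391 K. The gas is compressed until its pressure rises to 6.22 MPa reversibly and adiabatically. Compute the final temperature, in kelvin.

T₂ ≈ 1200 K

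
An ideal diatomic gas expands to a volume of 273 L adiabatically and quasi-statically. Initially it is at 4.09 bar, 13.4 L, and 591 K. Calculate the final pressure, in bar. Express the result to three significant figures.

P₂ ≈ 0.0601 bar

Since PV^γ is constant along a reversible adiabat, P₂ = P₁ (V₁/V₂)^γ.
γ = 7/5 for a diatomic ideal gas.
P₂ = 4.09 × (13.4/273)^(7/5) = 0.06012 bar.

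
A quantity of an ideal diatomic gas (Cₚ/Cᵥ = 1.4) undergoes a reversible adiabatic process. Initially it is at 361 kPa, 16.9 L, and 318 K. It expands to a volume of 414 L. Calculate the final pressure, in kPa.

P₂ ≈ 4.10 kPa

Since PV^γ is constant along a reversible adiabat, P₂ = P₁ (V₁/V₂)^γ.
P₂ = 361 × (16.9/414)^(1.4) = 4.1 kPa.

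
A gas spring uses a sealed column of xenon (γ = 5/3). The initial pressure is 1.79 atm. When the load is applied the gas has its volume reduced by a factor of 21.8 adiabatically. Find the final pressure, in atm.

P₂ ≈ 305 atm

Since PV^γ is constant along a reversible adiabat, P₂ = P₁ (V₁/V₂)^γ.
P₂ = 1.79 × 21.8^(5/3) = 304.5 atm.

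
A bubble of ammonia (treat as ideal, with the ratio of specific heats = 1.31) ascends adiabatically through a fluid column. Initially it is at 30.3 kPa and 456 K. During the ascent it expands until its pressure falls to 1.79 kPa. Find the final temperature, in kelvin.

T₂ ≈ 233 K

Along an adiabat T P^((1−γ)/γ) is constant, so T₂ = T₁ (P₂/P₁)^((γ−1)/γ).
T₂ = 456 × (1.79/30.3)^(0.237) = 233.5 K.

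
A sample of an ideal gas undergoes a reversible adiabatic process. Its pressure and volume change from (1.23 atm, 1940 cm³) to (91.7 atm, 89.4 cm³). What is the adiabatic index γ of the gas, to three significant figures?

γ ≈ 1.40

PV^γ = const ⇒ γ = ln(P₂/P₁) / ln(V₁/V₂).
γ = ln(91.7/1.23) / ln(1940/89.4) = 1.401.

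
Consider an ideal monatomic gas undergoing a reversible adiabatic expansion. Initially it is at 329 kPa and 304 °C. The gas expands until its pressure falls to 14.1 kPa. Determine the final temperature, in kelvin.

Along an adiabat T P^((1−γ)/γ) is constant, so T₂ = T₁ (P₂/P₁)^((γ−1)/γ).
For a monatomic ideal gas γ = 5/3, so (γ−1)/γ = 2/5.
T₁ = 304 °C = 577.1 K.
T₂ = 577.1 × (14.1/329)^(2/5) = 163.7 K.

T₂ ≈ 164 K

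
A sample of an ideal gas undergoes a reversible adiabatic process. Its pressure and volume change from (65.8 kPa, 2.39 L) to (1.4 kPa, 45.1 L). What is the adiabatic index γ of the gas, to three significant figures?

γ ≈ 1.31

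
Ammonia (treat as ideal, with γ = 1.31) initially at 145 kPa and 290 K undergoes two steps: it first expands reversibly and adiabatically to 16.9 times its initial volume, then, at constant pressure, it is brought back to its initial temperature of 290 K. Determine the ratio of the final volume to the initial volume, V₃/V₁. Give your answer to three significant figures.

Adiabatic step: V₂/V₁ = 16.9; T₂ = T₁·(1/16.9)^(0.31) = 120.7 K.
Isobaric step: V₃/V₂ = T₃/T₂ = 290/120.7.
V₃/V₁ = (V₂/V₁)(V₃/V₂) = 16.9 × (290/120.7) = 40.6.

V₃/V₁ ≈ 40.6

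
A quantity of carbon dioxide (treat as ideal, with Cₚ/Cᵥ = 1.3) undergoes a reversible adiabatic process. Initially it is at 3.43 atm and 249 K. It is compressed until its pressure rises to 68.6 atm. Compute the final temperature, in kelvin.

T₂ ≈ 497 K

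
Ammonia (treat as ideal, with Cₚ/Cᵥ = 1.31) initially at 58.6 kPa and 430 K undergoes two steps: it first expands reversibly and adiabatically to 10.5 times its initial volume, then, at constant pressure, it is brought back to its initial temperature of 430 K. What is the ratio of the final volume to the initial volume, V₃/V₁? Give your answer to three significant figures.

V₃/V₁ ≈ 21.8

Adiabatic step: V₂/V₁ = 10.5; T₂ = T₁·(1/10.5)^(0.31) = 207.4 K.
Isobaric step: V₃/V₂ = T₃/T₂ = 430/207.4.
V₃/V₁ = (V₂/V₁)(V₃/V₂) = 10.5 × (430/207.4) = 21.76.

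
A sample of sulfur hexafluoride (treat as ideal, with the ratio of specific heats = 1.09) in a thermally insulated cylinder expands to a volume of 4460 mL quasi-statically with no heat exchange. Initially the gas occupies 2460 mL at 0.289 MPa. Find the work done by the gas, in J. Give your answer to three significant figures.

W ≈ 412 J

P₂ = P₁(V₁/V₂)^γ = 0.289×(2460/4460)^(1.09) = 0.1511 MPa.
For a reversible adiabat, W_by_gas = (P₁V₁ − P₂V₂)/(γ−1).
W_by = (289000×0.00246 − 151100×0.00446) / (0.09) = 411.9 J.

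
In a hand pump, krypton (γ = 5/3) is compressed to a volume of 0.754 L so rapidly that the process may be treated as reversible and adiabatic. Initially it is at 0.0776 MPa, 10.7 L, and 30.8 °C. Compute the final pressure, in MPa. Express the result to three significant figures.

P₂ ≈ 6.45 MPa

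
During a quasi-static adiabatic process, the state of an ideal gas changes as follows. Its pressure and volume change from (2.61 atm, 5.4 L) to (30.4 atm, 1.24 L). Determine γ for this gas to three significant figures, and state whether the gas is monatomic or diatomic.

γ ≈ 1.67; monatomic

PV^γ = const ⇒ γ = ln(P₂/P₁) / ln(V₁/V₂).
γ = ln(30.4/2.61) / ln(5.4/1.24) = 1.669.
γ ≈ 1.67 is close to 5/3, so the gas is monatomic.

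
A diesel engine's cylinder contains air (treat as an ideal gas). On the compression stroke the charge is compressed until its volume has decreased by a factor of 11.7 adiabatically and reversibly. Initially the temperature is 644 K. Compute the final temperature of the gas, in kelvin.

T₂ ≈ 1720 K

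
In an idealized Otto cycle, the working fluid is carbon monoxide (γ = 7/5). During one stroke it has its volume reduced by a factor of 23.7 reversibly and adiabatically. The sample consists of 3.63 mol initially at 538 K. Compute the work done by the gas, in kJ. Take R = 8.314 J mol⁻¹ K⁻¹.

Adiabatic: T₁V₁^(γ−1) = T₂V₂^(γ−1) ⇒ T₂ = T₁ (V₁/V₂)^(γ−1).
T₂ = 538 × 23.7^(2/5) = 1908 K.
Q = 0, so ΔU = W_on_gas = nCᵥΔT with Cᵥ = R/(γ−1) = 20.79 J/(mol·K).
ΔU = 3.63 × 20.79 × (1908 − 538) = 103400 J.
Work done by the gas = −ΔU = -103400 J.

W ≈ -103 kJ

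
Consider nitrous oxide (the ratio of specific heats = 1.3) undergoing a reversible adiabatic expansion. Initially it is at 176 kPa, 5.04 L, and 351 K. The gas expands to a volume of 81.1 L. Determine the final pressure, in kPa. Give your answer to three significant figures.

P₂ ≈ 4.75 kPa

Adiabatic: P₁V₁^γ = P₂V₂^γ ⇒ P₂ = P₁ (V₁/V₂)^γ.
P₂ = 176 × (5.04/81.1)^(1.3) = 4.753 kPa.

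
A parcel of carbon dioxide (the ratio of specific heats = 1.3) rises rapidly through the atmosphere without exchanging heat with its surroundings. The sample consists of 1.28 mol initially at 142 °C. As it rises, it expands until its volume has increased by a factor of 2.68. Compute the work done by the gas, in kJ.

For a reversible adiabat TV^(γ−1) is constant, so T₂ = T₁ (V₁/V₂)^(γ−1).
T₁ = 142 °C = 415.1 K.
T₂ = 415.1 × (1/2.68)^(0.3) = 308.9 K.
Q = 0, so ΔU = W_on_gas = nCᵥΔT with Cᵥ = R/(γ−1) = 27.71 J/(mol·K).
ΔU = 1.28 × 27.71 × (308.9 − 415.1) = -3770 J.
Work done by the gas = −ΔU = 3770 J.

W ≈ 3.77 kJ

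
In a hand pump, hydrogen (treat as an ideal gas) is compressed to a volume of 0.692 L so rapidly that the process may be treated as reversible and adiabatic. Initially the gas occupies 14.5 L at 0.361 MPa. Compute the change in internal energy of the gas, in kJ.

ΔU ≈ 31.1 kJ

γ = 7/5 for a diatomic ideal gas.
P₂ = P₁(V₁/V₂)^γ = 0.361×(14.5/0.692)^(7/5) = 25.54 MPa.
For a reversible adiabat, W_by_gas = (P₁V₁ − P₂V₂)/(γ−1).
W_by = (361000×0.0145 − 2.554×10^7×0.000692) / (2/5) = -31100 J.
Q = 0 ⇒ ΔU = −W_by = 31100 J.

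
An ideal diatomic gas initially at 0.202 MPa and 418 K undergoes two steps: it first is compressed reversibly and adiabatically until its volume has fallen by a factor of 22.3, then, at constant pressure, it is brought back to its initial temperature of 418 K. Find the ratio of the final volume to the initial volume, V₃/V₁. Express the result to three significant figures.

For a diatomic ideal gas γ = 7/5.
Adiabatic step: V₂/V₁ = 0.04484; T₂ = T₁·22.3^(2/5) = 1447 K.
Isobaric step: V₃/V₂ = T₃/T₂ = 418/1447.
V₃/V₁ = (V₂/V₁)(V₃/V₂) = 0.04484 × (418/1447) = 0.01295.

V₃/V₁ ≈ 0.0130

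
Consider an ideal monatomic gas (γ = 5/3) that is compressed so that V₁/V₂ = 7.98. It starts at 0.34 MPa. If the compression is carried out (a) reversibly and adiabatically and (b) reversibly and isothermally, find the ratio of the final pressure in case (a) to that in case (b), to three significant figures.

P_adiabatic / P_isothermal ≈ 3.99

Isothermal: P_b = P₁(V₁/V₂) = 0.34×7.98.
Adiabatic: P_a = P₁(V₁/V₂)^γ = 0.34×7.98^(5/3).
P_a/P_b = (V₁/V₂)^(γ−1) = 7.98^(2/3) = 3.993.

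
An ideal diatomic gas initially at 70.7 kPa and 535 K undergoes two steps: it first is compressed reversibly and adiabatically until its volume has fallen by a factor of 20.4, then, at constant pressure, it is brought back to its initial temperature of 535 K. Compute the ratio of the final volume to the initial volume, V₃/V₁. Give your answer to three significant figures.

V₃/V₁ ≈ 0.0147

For a diatomic ideal gas γ = 7/5.
Adiabatic step: V₂/V₁ = 0.04902; T₂ = T₁·20.4^(2/5) = 1787 K.
Isobaric step: V₃/V₂ = T₃/T₂ = 535/1787.
V₃/V₁ = (V₂/V₁)(V₃/V₂) = 0.04902 × (535/1787) = 0.01467.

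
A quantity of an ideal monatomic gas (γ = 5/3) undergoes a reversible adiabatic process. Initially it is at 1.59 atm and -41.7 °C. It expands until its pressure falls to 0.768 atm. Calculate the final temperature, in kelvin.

T₂ ≈ 173 K

Along an adiabat T P^((1−γ)/γ) is constant, so T₂ = T₁ (P₂/P₁)^((γ−1)/γ).
T₁ = -41.7 °C = 231.4 K.
T₂ = 231.4 × (0.768/1.59)^(2/5) = 173 K.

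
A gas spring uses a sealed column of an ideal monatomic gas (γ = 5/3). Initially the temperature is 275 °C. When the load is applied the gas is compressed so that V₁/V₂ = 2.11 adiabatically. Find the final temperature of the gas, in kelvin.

Adiabatic: T₁V₁^(γ−1) = T₂V₂^(γ−1) ⇒ T₂ = T₁ (V₁/V₂)^(γ−1).
T₁ = 275 °C = 548.1 K.
T₂ = 548.1 × 2.11^(2/3) = 901.8 K.

T₂ ≈ 902 K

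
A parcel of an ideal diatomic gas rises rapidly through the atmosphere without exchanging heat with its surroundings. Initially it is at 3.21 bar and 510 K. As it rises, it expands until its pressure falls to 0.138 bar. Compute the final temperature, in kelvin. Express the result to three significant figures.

Along an adiabat T P^((1−γ)/γ) is constant, so T₂ = T₁ (P₂/P₁)^((γ−1)/γ).
For a diatomic ideal gas γ = 7/5, so (γ−1)/γ = 2/7.
T₂ = 510 × (0.138/3.21)^(2/7) = 207.5 K.

T₂ ≈ 208 K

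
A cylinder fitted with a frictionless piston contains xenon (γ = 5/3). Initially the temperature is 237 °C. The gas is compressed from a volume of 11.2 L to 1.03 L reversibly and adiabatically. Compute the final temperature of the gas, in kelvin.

Adiabatic: T₁V₁^(γ−1) = T₂V₂^(γ−1) ⇒ T₂ = T₁ (V₁/V₂)^(γ−1).
T₁ = 237 °C = 510.1 K.
T₂ = 510.1 × (11.2/1.03)^(2/3) = 2504 K.

T₂ ≈ 2500 K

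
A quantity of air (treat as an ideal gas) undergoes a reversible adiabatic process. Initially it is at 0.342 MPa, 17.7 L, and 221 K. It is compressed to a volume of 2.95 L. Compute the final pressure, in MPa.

P₂ ≈ 4.20 MPa

Since PV^γ is constant along a reversible adiabat, P₂ = P₁ (V₁/V₂)^γ.
γ = 7/5 for a diatomic ideal gas.
P₂ = 0.342 × (17.7/2.95)^(7/5) = 4.202 MPa.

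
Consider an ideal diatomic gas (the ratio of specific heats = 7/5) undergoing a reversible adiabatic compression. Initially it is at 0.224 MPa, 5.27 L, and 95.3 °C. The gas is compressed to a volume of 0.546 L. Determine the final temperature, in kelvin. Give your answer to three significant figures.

Adiabatic: T₁V₁^(γ−1) = T₂V₂^(γ−1) ⇒ T₂ = T₁ (V₁/V₂)^(γ−1).
T₁ = 95.3 °C = 368.4 K.
T₂ = 368.4 × (5.27/0.546)^(2/5) = 912.5 K.

T₂ ≈ 912 K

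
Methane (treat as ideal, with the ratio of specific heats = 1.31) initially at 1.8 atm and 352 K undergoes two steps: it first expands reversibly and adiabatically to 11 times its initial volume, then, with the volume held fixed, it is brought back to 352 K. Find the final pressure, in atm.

P₃ ≈ 0.164 atm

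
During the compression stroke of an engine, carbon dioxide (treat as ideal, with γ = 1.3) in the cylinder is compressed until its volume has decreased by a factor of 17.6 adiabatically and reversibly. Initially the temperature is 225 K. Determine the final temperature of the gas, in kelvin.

T₂ ≈ 532 K

Adiabatic: T₁V₁^(γ−1) = T₂V₂^(γ−1) ⇒ T₂ = T₁ (V₁/V₂)^(γ−1).
T₂ = 225 × 17.6^(0.3) = 531.9 K.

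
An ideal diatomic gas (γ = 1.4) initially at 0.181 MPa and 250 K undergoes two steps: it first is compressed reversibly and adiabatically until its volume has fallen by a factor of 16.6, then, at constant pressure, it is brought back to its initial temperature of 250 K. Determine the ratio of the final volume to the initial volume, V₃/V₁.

V₃/V₁ ≈ 0.0196

Adiabatic step: V₂/V₁ = 0.06024; T₂ = T₁·16.6^(0.4) = 769.1 K.
Isobaric step: V₃/V₂ = T₃/T₂ = 250/769.1.
V₃/V₁ = (V₂/V₁)(V₃/V₂) = 0.06024 × (250/769.1) = 0.01958.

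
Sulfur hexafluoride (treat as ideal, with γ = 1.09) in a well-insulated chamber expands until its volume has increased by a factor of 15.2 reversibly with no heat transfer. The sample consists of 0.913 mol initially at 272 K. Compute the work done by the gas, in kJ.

W ≈ 4.98 kJ

Adiabatic: T₁V₁^(γ−1) = T₂V₂^(γ−1) ⇒ T₂ = T₁ (V₁/V₂)^(γ−1).
T₂ = 272 × (1/15.2)^(0.09) = 212.9 K.
Q = 0, so ΔU = W_on_gas = nCᵥΔT with Cᵥ = R/(γ−1) = 92.38 J/(mol·K).
ΔU = 0.913 × 92.38 × (212.9 − 272) = -4983 J.
Work done by the gas = −ΔU = 4983 J.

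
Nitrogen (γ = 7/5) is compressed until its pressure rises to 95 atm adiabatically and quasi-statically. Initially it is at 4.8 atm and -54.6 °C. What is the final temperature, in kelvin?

T₂ ≈ 513 K

Adiabatic: T₂/T₁ = (P₂/P₁)^((γ−1)/γ).
T₁ = -54.6 °C = 218.5 K.
T₂ = 218.5 × (95/4.8)^(2/7) = 512.8 K.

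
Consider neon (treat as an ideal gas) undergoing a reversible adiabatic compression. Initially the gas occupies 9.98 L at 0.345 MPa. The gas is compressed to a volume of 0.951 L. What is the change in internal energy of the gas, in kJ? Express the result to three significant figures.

ΔU ≈ 19.6 kJ

γ = 5/3 for a monatomic ideal gas.
P₂ = P₁(V₁/V₂)^γ = 0.345×(9.98/0.951)^(5/3) = 17.35 MPa.
For a reversible adiabat, W_by_gas = (P₁V₁ − P₂V₂)/(γ−1).
W_by = (345000×0.00998 − 1.735×10^7×0.000951) / (2/3) = -19590 J.
Q = 0 ⇒ ΔU = −W_by = 19590 J.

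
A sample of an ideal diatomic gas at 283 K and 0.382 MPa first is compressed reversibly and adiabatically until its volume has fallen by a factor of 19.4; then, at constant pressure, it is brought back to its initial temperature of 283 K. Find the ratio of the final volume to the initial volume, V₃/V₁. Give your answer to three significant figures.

For a diatomic ideal gas γ = 7/5.
Adiabatic step: V₂/V₁ = 0.05155; T₂ = T₁·19.4^(2/5) = 926.6 K.
Isobaric step: V₃/V₂ = T₃/T₂ = 283/926.6.
V₃/V₁ = (V₂/V₁)(V₃/V₂) = 0.05155 × (283/926.6) = 0.01574.

V₃/V₁ ≈ 0.0157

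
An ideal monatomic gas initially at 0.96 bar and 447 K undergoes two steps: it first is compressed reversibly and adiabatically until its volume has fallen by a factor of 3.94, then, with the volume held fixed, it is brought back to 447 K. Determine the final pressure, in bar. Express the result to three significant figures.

P₃ ≈ 3.78 bar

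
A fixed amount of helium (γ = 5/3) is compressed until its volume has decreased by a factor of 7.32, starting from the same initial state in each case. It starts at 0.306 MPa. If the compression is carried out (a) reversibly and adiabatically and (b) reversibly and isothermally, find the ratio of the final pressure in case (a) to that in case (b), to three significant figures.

P_adiabatic / P_isothermal ≈ 3.77

Isothermal: P_b = P₁(V₁/V₂) = 0.306×7.32.
Adiabatic: P_a = P₁(V₁/V₂)^γ = 0.306×7.32^(5/3).
P_a/P_b = (V₁/V₂)^(γ−1) = 7.32^(2/3) = 3.77.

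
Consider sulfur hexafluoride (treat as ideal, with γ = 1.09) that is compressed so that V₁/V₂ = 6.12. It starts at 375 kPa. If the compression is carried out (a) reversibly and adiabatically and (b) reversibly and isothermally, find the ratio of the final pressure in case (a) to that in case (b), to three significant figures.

Isothermal: P_b = P₁(V₁/V₂) = 375×6.12.
Adiabatic: P_a = P₁(V₁/V₂)^γ = 375×6.12^(1.09).
P_a/P_b = (V₁/V₂)^(γ−1) = 6.12^(0.09) = 1.177.

P_adiabatic / P_isothermal ≈ 1.18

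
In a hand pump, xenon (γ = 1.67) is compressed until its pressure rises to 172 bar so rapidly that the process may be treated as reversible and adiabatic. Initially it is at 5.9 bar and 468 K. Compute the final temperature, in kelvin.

T₂ ≈ 1810 K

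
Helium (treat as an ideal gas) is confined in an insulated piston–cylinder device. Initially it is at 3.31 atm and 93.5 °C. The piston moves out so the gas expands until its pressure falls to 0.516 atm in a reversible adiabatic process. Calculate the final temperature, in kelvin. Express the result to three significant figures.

T₂ ≈ 174 K

Along an adiabat T P^((1−γ)/γ) is constant, so T₂ = T₁ (P₂/P₁)^((γ−1)/γ).
For a monatomic ideal gas γ = 5/3, so (γ−1)/γ = 2/5.
T₁ = 93.5 °C = 366.6 K.
T₂ = 366.6 × (0.516/3.31)^(2/5) = 174.3 K.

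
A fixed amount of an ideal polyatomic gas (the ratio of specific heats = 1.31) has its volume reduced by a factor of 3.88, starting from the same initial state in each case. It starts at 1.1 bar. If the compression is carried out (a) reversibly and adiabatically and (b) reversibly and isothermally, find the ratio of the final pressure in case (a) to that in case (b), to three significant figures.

Isothermal: P_b = P₁(V₁/V₂) = 1.1×3.88.
Adiabatic: P_a = P₁(V₁/V₂)^γ = 1.1×3.88^(1.31).
P_a/P_b = (V₁/V₂)^(γ−1) = 3.88^(0.31) = 1.522.

P_adiabatic / P_isothermal ≈ 1.52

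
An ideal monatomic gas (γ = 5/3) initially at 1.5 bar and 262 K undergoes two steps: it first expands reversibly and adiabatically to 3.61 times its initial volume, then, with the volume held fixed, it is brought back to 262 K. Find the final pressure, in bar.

P₃ ≈ 0.416 bar

Adiabatic step (PV^γ = const): P₂ = 1.5×(1/3.61)^(5/3) = 0.1766 bar; T₂ = 262×(1/3.61)^(2/3) = 111.3 K.
Isochoric: P₃ = P₂(T₃/T₂) = 0.1766 × (262/111.3) = 0.4155 bar.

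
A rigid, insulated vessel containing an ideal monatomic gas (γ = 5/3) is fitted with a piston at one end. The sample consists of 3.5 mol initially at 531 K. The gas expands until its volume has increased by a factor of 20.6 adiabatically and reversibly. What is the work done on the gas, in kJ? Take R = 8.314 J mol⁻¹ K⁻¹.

Adiabatic: T₁V₁^(γ−1) = T₂V₂^(γ−1) ⇒ T₂ = T₁ (V₁/V₂)^(γ−1).
T₂ = 531 × (1/20.6)^(2/3) = 70.66 K.
Q = 0, so ΔU = W_on_gas = nCᵥΔT with Cᵥ = R/(γ−1) = 12.47 J/(mol·K).
ΔU = 3.5 × 12.47 × (70.66 − 531) = -20090 J.

W ≈ -20.1 kJ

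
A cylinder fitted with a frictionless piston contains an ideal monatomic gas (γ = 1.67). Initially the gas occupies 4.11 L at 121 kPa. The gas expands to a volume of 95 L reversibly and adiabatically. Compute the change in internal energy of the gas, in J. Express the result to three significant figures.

P₂ = P₁(V₁/V₂)^γ = 121×(4.11/95)^(1.67) = 0.6384 kPa.
For a reversible adiabat, W_by_gas = (P₁V₁ − P₂V₂)/(γ−1).
W_by = (121000×0.00411 − 638.4×0.095) / (0.67) = 651.7 J.
Q = 0 ⇒ ΔU = −W_by = -651.7 J.

ΔU ≈ -652 J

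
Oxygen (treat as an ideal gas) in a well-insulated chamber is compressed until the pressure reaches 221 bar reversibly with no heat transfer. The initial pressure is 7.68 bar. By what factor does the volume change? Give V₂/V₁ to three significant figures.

V₂/V₁ ≈ 0.0907

From PV^γ = const, V₂/V₁ = (P₁/P₂)^(1/γ).
For a diatomic ideal gas γ = 7/5.
V₂/V₁ = (7.68/221)^(5/7) = 0.09075.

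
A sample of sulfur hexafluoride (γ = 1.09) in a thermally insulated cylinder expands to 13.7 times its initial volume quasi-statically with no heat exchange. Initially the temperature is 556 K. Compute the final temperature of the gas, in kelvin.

T₂ ≈ 439 K

Adiabatic: T₁V₁^(γ−1) = T₂V₂^(γ−1) ⇒ T₂ = T₁ (V₁/V₂)^(γ−1).
T₂ = 556 × (1/13.7)^(0.09) = 439.3 K.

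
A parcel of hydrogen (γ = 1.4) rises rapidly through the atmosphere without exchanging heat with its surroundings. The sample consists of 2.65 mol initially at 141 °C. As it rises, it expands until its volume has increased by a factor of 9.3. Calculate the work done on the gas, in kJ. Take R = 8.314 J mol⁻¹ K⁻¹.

W ≈ -13.5 kJ

For a reversible adiabat TV^(γ−1) is constant, so T₂ = T₁ (V₁/V₂)^(γ−1).
T₁ = 141 °C = 414.1 K.
T₂ = 414.1 × (1/9.3)^(0.4) = 169.7 K.
Q = 0, so ΔU = W_on_gas = nCᵥΔT with Cᵥ = R/(γ−1) = 20.79 J/(mol·K).
ΔU = 2.65 × 20.79 × (169.7 − 414.1) = -13460 J.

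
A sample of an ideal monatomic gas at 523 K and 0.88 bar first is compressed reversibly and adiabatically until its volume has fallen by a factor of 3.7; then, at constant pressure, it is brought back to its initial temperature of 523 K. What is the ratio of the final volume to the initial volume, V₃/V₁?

V₃/V₁ ≈ 0.113

For a monatomic ideal gas γ = 5/3.
Adiabatic step: V₂/V₁ = 0.2703; T₂ = T₁·3.7^(2/3) = 1251 K.
Isobaric step: V₃/V₂ = T₃/T₂ = 523/1251.
V₃/V₁ = (V₂/V₁)(V₃/V₂) = 0.2703 × (523/1251) = 0.113.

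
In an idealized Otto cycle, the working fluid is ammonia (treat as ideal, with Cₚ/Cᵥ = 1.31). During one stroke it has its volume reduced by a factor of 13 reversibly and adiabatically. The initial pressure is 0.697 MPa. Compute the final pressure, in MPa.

Since PV^γ is constant along a reversible adiabat, P₂ = P₁ (V₁/V₂)^γ.
P₂ = 0.697 × 13^(1.31) = 20.07 MPa.

P₂ ≈ 20.1 MPa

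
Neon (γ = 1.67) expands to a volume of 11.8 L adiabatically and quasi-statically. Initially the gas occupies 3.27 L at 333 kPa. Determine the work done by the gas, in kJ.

P₂ = P₁(V₁/V₂)^γ = 333×(3.27/11.8)^(1.67) = 39.06 kPa.
For a reversible adiabat, W_by_gas = (P₁V₁ − P₂V₂)/(γ−1).
W_by = (333000×0.00327 − 39060×0.0118) / (0.67) = 937.4 J.

W ≈ 0.937 kJ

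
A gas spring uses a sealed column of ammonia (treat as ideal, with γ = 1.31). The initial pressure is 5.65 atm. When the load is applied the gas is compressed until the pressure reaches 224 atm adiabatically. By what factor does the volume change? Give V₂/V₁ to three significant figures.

V₂/V₁ ≈ 0.0603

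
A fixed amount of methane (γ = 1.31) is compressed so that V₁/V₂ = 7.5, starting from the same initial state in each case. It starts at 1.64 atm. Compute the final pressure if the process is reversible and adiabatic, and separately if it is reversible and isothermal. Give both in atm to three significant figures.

adiabatic: 23.0 atm; isothermal: 12.3 atm

Isothermal: P₂ = P₁(V₁/V₂) = 1.64×7.5 = 12.3 atm.
Adiabatic: P₂ = P₁(V₁/V₂)^γ = 1.64×7.5^(1.31) = 22.97 atm.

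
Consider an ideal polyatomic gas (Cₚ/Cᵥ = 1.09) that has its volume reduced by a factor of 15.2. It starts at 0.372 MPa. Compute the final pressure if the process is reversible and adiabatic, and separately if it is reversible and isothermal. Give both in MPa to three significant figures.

adiabatic: 7.22 MPa; isothermal: 5.65 MPa

Isothermal: P₂ = P₁(V₁/V₂) = 0.372×15.2 = 5.654 MPa.
Adiabatic: P₂ = P₁(V₁/V₂)^γ = 0.372×15.2^(1.09) = 7.224 MPa.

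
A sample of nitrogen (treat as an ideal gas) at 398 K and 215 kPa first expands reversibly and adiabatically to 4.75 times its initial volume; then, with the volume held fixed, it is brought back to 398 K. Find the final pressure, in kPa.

P₃ ≈ 45.3 kPa

For a diatomic ideal gas γ = 7/5.
Adiabatic step (PV^γ = const): P₂ = 215×(1/4.75)^(7/5) = 24.27 kPa; T₂ = 398×(1/4.75)^(2/5) = 213.4 K.
Isochoric: P₃ = P₂(T₃/T₂) = 24.27 × (398/213.4) = 45.26 kPa.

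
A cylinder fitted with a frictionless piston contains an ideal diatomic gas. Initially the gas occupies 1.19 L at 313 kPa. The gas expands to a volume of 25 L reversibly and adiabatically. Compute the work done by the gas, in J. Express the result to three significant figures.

W ≈ 656 J

γ = 7/5 for a diatomic ideal gas.
P₂ = P₁(V₁/V₂)^γ = 313×(1.19/25)^(7/5) = 4.408 kPa.
For a reversible adiabat, W_by_gas = (P₁V₁ − P₂V₂)/(γ−1).
W_by = (313000×0.00119 − 4408×0.025) / (2/5) = 655.7 J.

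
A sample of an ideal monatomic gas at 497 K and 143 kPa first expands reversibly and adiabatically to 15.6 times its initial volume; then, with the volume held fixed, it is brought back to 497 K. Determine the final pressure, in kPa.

P₃ ≈ 9.17 kPa

For a monatomic ideal gas γ = 5/3.
Adiabatic step (PV^γ = const): P₂ = 143×(1/15.6)^(5/3) = 1.468 kPa; T₂ = 497×(1/15.6)^(2/3) = 79.6 K.
Isochoric: P₃ = P₂(T₃/T₂) = 1.468 × (497/79.6) = 9.167 kPa.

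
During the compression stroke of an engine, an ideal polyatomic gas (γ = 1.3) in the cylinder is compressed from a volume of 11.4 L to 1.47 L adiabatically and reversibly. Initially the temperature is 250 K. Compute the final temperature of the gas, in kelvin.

T₂ ≈ 462 K

For a reversible adiabat TV^(γ−1) is constant, so T₂ = T₁ (V₁/V₂)^(γ−1).
T₂ = 250 × (11.4/1.47)^(0.3) = 462.2 K.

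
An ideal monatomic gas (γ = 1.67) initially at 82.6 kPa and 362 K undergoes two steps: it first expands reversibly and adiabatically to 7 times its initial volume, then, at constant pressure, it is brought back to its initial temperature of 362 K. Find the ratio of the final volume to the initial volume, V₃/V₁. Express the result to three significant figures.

V₃/V₁ ≈ 25.8

Adiabatic step: V₂/V₁ = 7; T₂ = T₁·(1/7)^(0.67) = 98.29 K.
Isobaric step: V₃/V₂ = T₃/T₂ = 362/98.29.
V₃/V₁ = (V₂/V₁)(V₃/V₂) = 7 × (362/98.29) = 25.78.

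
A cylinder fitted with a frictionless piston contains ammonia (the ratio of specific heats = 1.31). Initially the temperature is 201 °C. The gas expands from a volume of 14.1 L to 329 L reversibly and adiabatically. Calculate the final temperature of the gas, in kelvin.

T₂ ≈ 179 K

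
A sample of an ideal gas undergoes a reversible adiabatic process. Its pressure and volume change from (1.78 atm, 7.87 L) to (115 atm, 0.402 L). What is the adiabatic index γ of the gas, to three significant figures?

PV^γ = const ⇒ γ = ln(P₂/P₁) / ln(V₁/V₂).
γ = ln(115/1.78) / ln(7.87/0.402) = 1.401.

γ ≈ 1.40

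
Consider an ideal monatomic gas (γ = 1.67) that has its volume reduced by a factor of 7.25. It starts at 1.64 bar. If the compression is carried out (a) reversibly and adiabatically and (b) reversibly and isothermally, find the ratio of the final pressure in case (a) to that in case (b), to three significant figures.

Isothermal: P_b = P₁(V₁/V₂) = 1.64×7.25.
Adiabatic: P_a = P₁(V₁/V₂)^γ = 1.64×7.25^(1.67).
P_a/P_b = (V₁/V₂)^(γ−1) = 7.25^(0.67) = 3.771.

P_adiabatic / P_isothermal ≈ 3.77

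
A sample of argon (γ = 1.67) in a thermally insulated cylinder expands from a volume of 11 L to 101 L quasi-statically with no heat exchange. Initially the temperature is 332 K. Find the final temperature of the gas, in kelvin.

T₂ ≈ 75.2 K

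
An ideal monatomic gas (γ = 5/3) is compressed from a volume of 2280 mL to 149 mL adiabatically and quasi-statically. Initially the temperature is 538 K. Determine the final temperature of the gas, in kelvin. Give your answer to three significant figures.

T₂ ≈ 3320 K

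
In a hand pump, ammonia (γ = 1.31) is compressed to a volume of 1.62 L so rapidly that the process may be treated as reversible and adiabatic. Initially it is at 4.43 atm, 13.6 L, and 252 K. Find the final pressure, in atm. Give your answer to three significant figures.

P₂ ≈ 71.9 atm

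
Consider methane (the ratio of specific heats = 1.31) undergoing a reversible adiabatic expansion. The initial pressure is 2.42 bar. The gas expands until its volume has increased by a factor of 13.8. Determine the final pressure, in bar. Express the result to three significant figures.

P₂ ≈ 0.0777 bar

Adiabatic: P₁V₁^γ = P₂V₂^γ ⇒ P₂ = P₁ (V₁/V₂)^γ.
P₂ = 2.42 × (1/13.8)^(1.31) = 0.07773 bar.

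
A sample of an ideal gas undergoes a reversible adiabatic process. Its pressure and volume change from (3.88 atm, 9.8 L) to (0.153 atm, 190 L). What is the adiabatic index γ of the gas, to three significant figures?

γ ≈ 1.09

PV^γ = const ⇒ γ = ln(P₂/P₁) / ln(V₁/V₂).
γ = ln(0.153/3.88) / ln(9.8/190) = 1.091.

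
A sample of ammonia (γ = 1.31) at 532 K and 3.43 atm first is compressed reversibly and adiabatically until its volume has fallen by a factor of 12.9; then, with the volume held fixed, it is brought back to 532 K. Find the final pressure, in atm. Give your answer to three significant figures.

P₃ ≈ 44.2 atm

Adiabatic step (PV^γ = const): P₂ = 3.43×12.9^(1.31) = 97.76 atm; T₂ = 532×12.9^(0.31) = 1175 K.
Isochoric: P₃ = P₂(T₃/T₂) = 97.76 × (532/1175) = 44.25 atm.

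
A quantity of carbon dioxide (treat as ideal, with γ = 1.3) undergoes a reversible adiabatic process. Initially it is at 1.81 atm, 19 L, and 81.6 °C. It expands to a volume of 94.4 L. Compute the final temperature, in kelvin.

T₂ ≈ 219 K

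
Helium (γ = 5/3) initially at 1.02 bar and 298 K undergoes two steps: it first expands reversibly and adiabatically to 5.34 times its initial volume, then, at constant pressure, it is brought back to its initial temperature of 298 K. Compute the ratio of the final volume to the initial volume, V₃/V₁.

Adiabatic step: V₂/V₁ = 5.34; T₂ = T₁·(1/5.34)^(2/3) = 97.54 K.
Isobaric step: V₃/V₂ = T₃/T₂ = 298/97.54.
V₃/V₁ = (V₂/V₁)(V₃/V₂) = 5.34 × (298/97.54) = 16.31.

V₃/V₁ ≈ 16.3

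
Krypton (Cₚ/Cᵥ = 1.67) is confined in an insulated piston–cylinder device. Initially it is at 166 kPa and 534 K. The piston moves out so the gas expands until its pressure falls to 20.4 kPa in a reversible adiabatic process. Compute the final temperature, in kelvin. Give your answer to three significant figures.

Along an adiabat T P^((1−γ)/γ) is constant, so T₂ = T₁ (P₂/P₁)^((γ−1)/γ).
T₂ = 534 × (20.4/166)^(0.401) = 230.3 K.

T₂ ≈ 230 K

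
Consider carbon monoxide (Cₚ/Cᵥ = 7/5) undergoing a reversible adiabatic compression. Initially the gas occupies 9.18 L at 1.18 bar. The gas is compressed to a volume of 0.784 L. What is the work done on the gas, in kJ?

P₂ = P₁(V₁/V₂)^γ = 1.18×(9.18/0.784)^(7/5) = 36.97 bar.
For a reversible adiabat, W_by_gas = (P₁V₁ − P₂V₂)/(γ−1).
W_by = (118000×0.00918 − 3.697×10^6×0.000784) / (2/5) = -4538 J.
W_on_gas = −W_by = 4538 J.

W ≈ 4.54 kJ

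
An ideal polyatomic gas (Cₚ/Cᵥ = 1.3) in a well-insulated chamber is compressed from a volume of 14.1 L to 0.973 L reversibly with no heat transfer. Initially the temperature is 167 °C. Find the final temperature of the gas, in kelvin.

T₂ ≈ 982 K

For a reversible adiabat TV^(γ−1) is constant, so T₂ = T₁ (V₁/V₂)^(γ−1).
T₁ = 167 °C = 440.1 K.
T₂ = 440.1 × (14.1/0.973)^(0.3) = 981.6 K.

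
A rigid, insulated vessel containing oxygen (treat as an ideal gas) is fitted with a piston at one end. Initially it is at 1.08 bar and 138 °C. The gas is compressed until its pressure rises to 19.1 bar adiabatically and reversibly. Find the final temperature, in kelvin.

T₂ ≈ 934 K

Adiabatic: T₂/T₁ = (P₂/P₁)^((γ−1)/γ).
For a diatomic ideal gas γ = 7/5, so (γ−1)/γ = 2/7.
T₁ = 138 °C = 411.1 K.
T₂ = 411.1 × (19.1/1.08)^(2/7) = 934.2 K.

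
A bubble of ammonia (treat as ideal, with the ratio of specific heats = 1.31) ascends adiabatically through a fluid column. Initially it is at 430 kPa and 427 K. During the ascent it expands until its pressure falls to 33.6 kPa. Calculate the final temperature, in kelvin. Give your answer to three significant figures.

Adiabatic: T₂/T₁ = (P₂/P₁)^((γ−1)/γ).
T₂ = 427 × (33.6/430)^(0.237) = 233.6 K.

T₂ ≈ 234 K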